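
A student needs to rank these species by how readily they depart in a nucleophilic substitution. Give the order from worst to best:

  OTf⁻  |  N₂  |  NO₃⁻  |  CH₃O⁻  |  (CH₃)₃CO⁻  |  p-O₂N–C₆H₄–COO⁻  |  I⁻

(CH₃)₃CO⁻ < CH₃O⁻ < p-O₂N–C₆H₄–COO⁻ < NO₃⁻ < I⁻ < OTf⁻ < N₂

N₂: no meaningful conjugate acid; N₂ departs as an exceptionally stable neutral molecule
OTf⁻: pKₐ(CF₃SO₃H (triflic acid)) ≈ -14 — charge spread over three oxygens and a CF₃ group; the premier leaving group in synthesis
I⁻: pKₐ(HI) ≈ -10 — large, highly polarisable; very weak base
NO₃⁻: pKₐ(HNO₃) ≈ -1.3 — resonance-delocalised over three oxygens
p-O₂N–C₆H₄–COO⁻: pKₐ(p-nitrobenzoic acid) ≈ 3.4
CH₃O⁻: pKₐ(CH₃OH) ≈ 15.5 — strong base; alkoxides do not leave unassisted
(CH₃)₃CO⁻: pKₐ(t-BuOH) ≈ 18 — bulky, strongly basic alkoxide
The question asks for worst first, so the sequence is read in increasing leaving-group ability.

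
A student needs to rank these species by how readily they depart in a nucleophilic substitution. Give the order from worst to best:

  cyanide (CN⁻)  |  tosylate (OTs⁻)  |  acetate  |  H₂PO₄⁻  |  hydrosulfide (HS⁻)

cyanide (CN⁻) < hydrosulfide (HS⁻) < acetate < H₂PO₄⁻ < tosylate (OTs⁻)

Rank by basicity of the departing species: weakest base leaves most easily.
tosylate (OTs⁻): pKₐ(p-CH₃C₆H₄SO₃H (TsOH)) ≈ -2.8
H₂PO₄⁻: pKₐ(H₃PO₄) ≈ 2.1
acetate: pKₐ(CH₃COOH) ≈ 4.8
hydrosulfide (HS⁻): pKₐ(H₂S) ≈ 7
cyanide (CN⁻): pKₐ(HCN) ≈ 9.2
Reversing gives the worst-to-best order requested.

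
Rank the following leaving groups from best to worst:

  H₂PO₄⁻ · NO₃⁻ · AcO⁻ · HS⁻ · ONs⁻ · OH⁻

ONs⁻ > NO₃⁻ > H₂PO₄⁻ > AcO⁻ > HS⁻ > OH⁻

Rank by basicity of the departing species: weakest base leaves most easily.
ONs⁻: pKₐ(p-O₂NC₆H₄SO₃H) ≈ -3.5 — p-nitro group further stabilises the sulfonate
NO₃⁻: pKₐ(HNO₃) ≈ -1.3 — resonance-delocalised over three oxygens
H₂PO₄⁻: pKₐ(H₃PO₄) ≈ 2.1 — moderate base; biological leaving group after further activation
AcO⁻: pKₐ(CH₃COOH) ≈ 4.8
HS⁻: pKₐ(H₂S) ≈ 7 — larger and more polarisable than the oxygen analogue
OH⁻: pKₐ(H₂O) ≈ 15.7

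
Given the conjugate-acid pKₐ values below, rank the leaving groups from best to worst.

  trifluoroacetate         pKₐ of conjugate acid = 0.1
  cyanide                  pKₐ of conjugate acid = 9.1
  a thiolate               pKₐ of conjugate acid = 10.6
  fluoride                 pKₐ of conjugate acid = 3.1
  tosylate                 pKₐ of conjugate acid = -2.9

Lower conjugate-acid pKₐ ⇒ weaker base ⇒ better leaving group.
Sorting by the given values: tosylate (-2.9), trifluoroacetate (0.1), fluoride (3.1), cyanide (9.1), a thiolate (10.6).

tosylate > trifluoroacetate > fluoride > cyanide > a thiolate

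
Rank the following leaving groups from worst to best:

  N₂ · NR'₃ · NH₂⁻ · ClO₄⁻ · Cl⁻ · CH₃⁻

N₂: no meaningful conjugate acid; N₂ departs as an exceptionally stable neutral molecule
ClO₄⁻: pKₐ(HClO₄) ≈ -10
Cl⁻: pKₐ(HCl) ≈ -7
NR'₃: pKₐ(R'₃NH⁺) ≈ 10.7 — neutral but still a fairly strong base; Hofmann-elimination LG
NH₂⁻: pKₐ(NH₃) ≈ 38
CH₃⁻: pKₐ(CH₄) ≈ 48 — unstabilised carbanion; the worst conceivable leaving group
Reversing gives the worst-to-best order requested.

CH₃⁻ < NH₂⁻ < NR'₃ < Cl⁻ < ClO₄⁻ < N₂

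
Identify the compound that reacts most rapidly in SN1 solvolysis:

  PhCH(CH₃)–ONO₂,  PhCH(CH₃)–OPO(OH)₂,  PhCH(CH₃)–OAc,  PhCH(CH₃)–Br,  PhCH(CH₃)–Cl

PhCH(CH₃)–Br

Same R in every case — rank the leaving groups.
Rank by basicity of the departing species: weakest base leaves most easily.
PhCH(CH₃)–Br loses Br⁻: pKₐ(HBr) ≈ -9
PhCH(CH₃)–Cl loses Cl⁻: pKₐ(HCl) ≈ -7
PhCH(CH₃)–ONO₂ loses NO₃⁻: pKₐ(HNO₃) ≈ -1.3
PhCH(CH₃)–OPO(OH)₂ loses H₂PO₄⁻: pKₐ(H₃PO₄) ≈ 2.1
PhCH(CH₃)–OAc loses AcO⁻: pKₐ(CH₃COOH) ≈ 4.8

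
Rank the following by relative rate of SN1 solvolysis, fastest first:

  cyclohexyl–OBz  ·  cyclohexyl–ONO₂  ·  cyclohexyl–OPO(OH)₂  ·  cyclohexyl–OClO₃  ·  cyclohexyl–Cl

cyclohexyl–OClO₃ > cyclohexyl–Cl > cyclohexyl–ONO₂ > cyclohexyl–OPO(OH)₂ > cyclohexyl–OBz

The skeletons are identical, so relative rate is governed entirely by leaving-group ability.
Rank by basicity of the departing species: weakest base leaves most easily.
cyclohexyl–OClO₃ loses ClO₄⁻: pKₐ(HClO₄) ≈ -10
cyclohexyl–Cl loses Cl⁻: pKₐ(HCl) ≈ -7
cyclohexyl–ONO₂ loses NO₃⁻: pKₐ(HNO₃) ≈ -1.3
cyclohexyl–OPO(OH)₂ loses H₂PO₄⁻: pKₐ(H₃PO₄) ≈ 2.1
cyclohexyl–OBz loses PhCOO⁻: pKₐ(C₆H₅COOH) ≈ 4.2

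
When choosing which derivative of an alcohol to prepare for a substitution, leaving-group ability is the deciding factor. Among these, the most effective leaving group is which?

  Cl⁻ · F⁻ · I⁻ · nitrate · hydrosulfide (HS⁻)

I⁻

A good leaving group is a weak base: the lower the pKₐ of its conjugate acid, the more readily it departs.
I⁻: pKₐ(HI) ≈ -10
Cl⁻: pKₐ(HCl) ≈ -7
nitrate: pKₐ(HNO₃) ≈ -1.3
F⁻: pKₐ(HF) ≈ 3.2
hydrosulfide (HS⁻): pKₐ(H₂S) ≈ 7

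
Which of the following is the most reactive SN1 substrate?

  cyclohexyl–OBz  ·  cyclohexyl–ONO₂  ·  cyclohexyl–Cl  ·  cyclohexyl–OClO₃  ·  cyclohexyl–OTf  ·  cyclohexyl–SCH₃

cyclohexyl–OTf

Same R in every case — rank the leaving groups.
The more stable X⁻ (or X) is on its own — i.e. the weaker a base it is — the better a leaving group it makes.
cyclohexyl–OTf loses OTf⁻: pKₐ(CF₃SO₃H (triflic acid)) ≈ -14
cyclohexyl–OClO₃ loses ClO₄⁻: pKₐ(HClO₄) ≈ -10
cyclohexyl–Cl loses Cl⁻: pKₐ(HCl) ≈ -7
cyclohexyl–ONO₂ loses NO₃⁻: pKₐ(HNO₃) ≈ -1.3
cyclohexyl–OBz loses PhCOO⁻: pKₐ(C₆H₅COOH) ≈ 4.2
cyclohexyl–SCH₃ loses RS⁻: pKₐ(RSH (a thiol)) ≈ 10.5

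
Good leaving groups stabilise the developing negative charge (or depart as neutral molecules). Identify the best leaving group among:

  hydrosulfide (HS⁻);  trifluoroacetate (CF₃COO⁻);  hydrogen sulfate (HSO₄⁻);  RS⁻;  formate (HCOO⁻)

hydrogen sulfate (HSO₄⁻)

Leaving-group ability tracks the stability of the departed species; conjugate-acid pKₐ is the usual yardstick (lower pKₐ → better LG).
hydrogen sulfate (HSO₄⁻): pKₐ(H₂SO₄) ≈ -3
trifluoroacetate (CF₃COO⁻): pKₐ(CF₃COOH) ≈ 0.2
formate (HCOO⁻): pKₐ(HCOOH) ≈ 3.8
hydrosulfide (HS⁻): pKₐ(H₂S) ≈ 7
RS⁻: pKₐ(RSH (a thiol)) ≈ 10.5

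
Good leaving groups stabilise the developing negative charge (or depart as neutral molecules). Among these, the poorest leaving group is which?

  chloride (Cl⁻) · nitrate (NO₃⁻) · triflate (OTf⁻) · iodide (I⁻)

nitrate (NO₃⁻)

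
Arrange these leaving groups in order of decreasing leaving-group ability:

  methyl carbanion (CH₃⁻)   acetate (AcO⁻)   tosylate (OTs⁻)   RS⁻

tosylate (OTs⁻): pKₐ(p-CH₃C₆H₄SO₃H (TsOH)) ≈ -2.8
acetate (AcO⁻): pKₐ(CH₃COOH) ≈ 4.8 — resonance-stabilised but still a weak base
RS⁻: pKₐ(RSH (a thiol)) ≈ 10.5 — moderately basic; rarely leaves without activation
methyl carbanion (CH₃⁻): pKₐ(CH₄) ≈ 48 — unstabilised carbanion; the worst conceivable leaving group

tosylate (OTs⁻) > acetate (AcO⁻) > RS⁻ > methyl carbanion (CH₃⁻)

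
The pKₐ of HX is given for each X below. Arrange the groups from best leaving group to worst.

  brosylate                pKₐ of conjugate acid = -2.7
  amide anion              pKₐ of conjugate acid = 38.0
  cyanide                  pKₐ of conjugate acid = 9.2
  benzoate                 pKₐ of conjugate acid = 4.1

brosylate > benzoate > cyanide > amide anion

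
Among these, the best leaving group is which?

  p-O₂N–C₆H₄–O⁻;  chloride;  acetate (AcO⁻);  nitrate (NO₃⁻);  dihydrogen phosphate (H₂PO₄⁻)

chloride

chloride: pKₐ(HCl) ≈ -7
nitrate (NO₃⁻): pKₐ(HNO₃) ≈ -1.3
dihydrogen phosphate (H₂PO₄⁻): pKₐ(H₃PO₄) ≈ 2.1
acetate (AcO⁻): pKₐ(CH₃COOH) ≈ 4.8
p-O₂N–C₆H₄–O⁻: pKₐ(p-nitrophenol) ≈ 7.2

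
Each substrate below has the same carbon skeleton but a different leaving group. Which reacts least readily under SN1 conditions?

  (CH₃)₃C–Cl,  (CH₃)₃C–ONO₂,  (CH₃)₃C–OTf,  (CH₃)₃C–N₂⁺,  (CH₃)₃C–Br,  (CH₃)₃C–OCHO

(CH₃)₃C–OCHO

Identical carbon frameworks mean the comparison reduces to leaving-group quality.
Leaving-group ability tracks the stability of the departed species; conjugate-acid pKₐ is the usual yardstick (lower pKₐ → better LG).
(CH₃)₃C–N₂⁺ loses N₂: no meaningful conjugate acid; N₂ departs as an exceptionally stable neutral molecule
(CH₃)₃C–OTf loses OTf⁻: pKₐ(CF₃SO₃H (triflic acid)) ≈ -14
(CH₃)₃C–Br loses Br⁻: pKₐ(HBr) ≈ -9
(CH₃)₃C–Cl loses Cl⁻: pKₐ(HCl) ≈ -7
(CH₃)₃C–ONO₂ loses NO₃⁻: pKₐ(HNO₃) ≈ -1.3
(CH₃)₃C–OCHO loses HCOO⁻: pKₐ(HCOOH) ≈ 3.8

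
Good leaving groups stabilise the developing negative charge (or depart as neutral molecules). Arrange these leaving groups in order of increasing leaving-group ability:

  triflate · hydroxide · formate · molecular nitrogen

hydroxide < formate < triflate < molecular nitrogen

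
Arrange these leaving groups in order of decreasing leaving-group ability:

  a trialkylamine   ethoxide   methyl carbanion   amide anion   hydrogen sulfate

A good leaving group is a weak base: the lower the pKₐ of its conjugate acid, the more readily it departs.
hydrogen sulfate: pKₐ(H₂SO₄) ≈ -3
a trialkylamine: pKₐ(R'₃NH⁺) ≈ 10.7
ethoxide: pKₐ(CH₃CH₂OH) ≈ 16
amide anion: pKₐ(NH₃) ≈ 38
methyl carbanion: pKₐ(CH₄) ≈ 48

hydrogen sulfate > a trialkylamine > ethoxide > amide anion > methyl carbanion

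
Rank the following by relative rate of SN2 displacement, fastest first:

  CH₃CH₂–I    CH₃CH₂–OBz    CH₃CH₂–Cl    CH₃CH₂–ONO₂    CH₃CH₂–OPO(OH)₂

Identical carbon frameworks mean the comparison reduces to leaving-group quality.
Leaving-group ability tracks the stability of the departed species; conjugate-acid pKₐ is the usual yardstick (lower pKₐ → better LG).
CH₃CH₂–I loses I⁻: pKₐ(HI) ≈ -10
CH₃CH₂–Cl loses Cl⁻: pKₐ(HCl) ≈ -7
CH₃CH₂–ONO₂ loses NO₃⁻: pKₐ(HNO₃) ≈ -1.3
CH₃CH₂–OPO(OH)₂ loses H₂PO₄⁻: pKₐ(H₃PO₄) ≈ 2.1
CH₃CH₂–OBz loses PhCOO⁻: pKₐ(C₆H₅COOH) ≈ 4.2

CH₃CH₂–I > CH₃CH₂–Cl > CH₃CH₂–ONO₂ > CH₃CH₂–OPO(OH)₂ > CH₃CH₂–OBz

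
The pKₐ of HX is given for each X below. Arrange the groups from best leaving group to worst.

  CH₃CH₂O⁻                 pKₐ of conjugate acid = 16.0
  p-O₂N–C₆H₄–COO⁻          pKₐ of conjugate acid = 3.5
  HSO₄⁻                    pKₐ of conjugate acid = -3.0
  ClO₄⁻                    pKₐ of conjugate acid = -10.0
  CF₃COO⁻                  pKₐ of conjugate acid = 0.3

Lower conjugate-acid pKₐ ⇒ weaker base ⇒ better leaving group.
Sorting by the given values: ClO₄⁻ (-10.0), HSO₄⁻ (-3.0), CF₃COO⁻ (0.3), p-O₂N–C₆H₄–COO⁻ (3.5), CH₃CH₂O⁻ (16.0).

ClO₄⁻ > HSO₄⁻ > CF₃COO⁻ > p-O₂N–C₆H₄–COO⁻ > CH₃CH₂O⁻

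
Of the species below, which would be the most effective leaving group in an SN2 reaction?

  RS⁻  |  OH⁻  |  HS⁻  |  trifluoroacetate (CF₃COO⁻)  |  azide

trifluoroacetate (CF₃COO⁻)

trifluoroacetate (CF₃COO⁻): pKₐ(CF₃COOH) ≈ 0.2
azide: pKₐ(HN₃) ≈ 4.7
HS⁻: pKₐ(H₂S) ≈ 7
RS⁻: pKₐ(RSH (a thiol)) ≈ 10.5
OH⁻: pKₐ(H₂O) ≈ 15.7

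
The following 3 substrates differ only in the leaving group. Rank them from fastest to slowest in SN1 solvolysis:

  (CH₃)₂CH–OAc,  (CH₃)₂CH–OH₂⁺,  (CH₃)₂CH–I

(CH₃)₂CH–I > (CH₃)₂CH–OH₂⁺ > (CH₃)₂CH–OAc

The skeletons are identical, so relative rate is governed entirely by leaving-group ability.
The more stable X⁻ (or X) is on its own — i.e. the weaker a base it is — the better a leaving group it makes.
(CH₃)₂CH–I loses I⁻: pKₐ(HI) ≈ -10
(CH₃)₂CH–OH₂⁺ loses H₂O: pKₐ(H₃O⁺) ≈ -1.7
(CH₃)₂CH–OAc loses AcO⁻: pKₐ(CH₃COOH) ≈ 4.8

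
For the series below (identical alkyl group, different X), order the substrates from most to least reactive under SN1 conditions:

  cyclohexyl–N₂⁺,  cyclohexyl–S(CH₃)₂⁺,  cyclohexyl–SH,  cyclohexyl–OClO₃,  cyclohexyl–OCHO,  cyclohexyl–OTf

cyclohexyl–N₂⁺ > cyclohexyl–OTf > cyclohexyl–OClO₃ > cyclohexyl–S(CH₃)₂⁺ > cyclohexyl–OCHO > cyclohexyl–SH

The skeletons are identical, so relative rate is governed entirely by leaving-group ability.
A good leaving group is a weak base: the lower the pKₐ of its conjugate acid, the more readily it departs.
cyclohexyl–N₂⁺ loses N₂: no meaningful conjugate acid; N₂ departs as an exceptionally stable neutral molecule
cyclohexyl–OTf loses OTf⁻: pKₐ(CF₃SO₃H (triflic acid)) ≈ -14
cyclohexyl–OClO₃ loses ClO₄⁻: pKₐ(HClO₄) ≈ -10
cyclohexyl–S(CH₃)₂⁺ loses SR'₂: pKₐ(R'₂SH⁺) ≈ -7
cyclohexyl–OCHO loses HCOO⁻: pKₐ(HCOOH) ≈ 3.8
cyclohexyl–SH loses HS⁻: pKₐ(H₂S) ≈ 7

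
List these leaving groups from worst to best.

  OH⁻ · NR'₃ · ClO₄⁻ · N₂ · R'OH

N₂: no meaningful conjugate acid; N₂ departs as an exceptionally stable neutral molecule
ClO₄⁻: pKₐ(HClO₄) ≈ -10 — extremely weak base; rarely used for safety reasons
R'OH: pKₐ(R'OH₂⁺) ≈ -2.4 — neutral; leaves from a protonated ether (an oxonium ion, R–O(H)R'⁺)
NR'₃: pKₐ(R'₃NH⁺) ≈ 10.7 — neutral but still a fairly strong base; Hofmann-elimination LG
OH⁻: pKₐ(H₂O) ≈ 15.7 — strong base; essentially never leaves without prior activation
Reversing gives the worst-to-best order requested.

OH⁻ < NR'₃ < R'OH < ClO₄⁻ < N₂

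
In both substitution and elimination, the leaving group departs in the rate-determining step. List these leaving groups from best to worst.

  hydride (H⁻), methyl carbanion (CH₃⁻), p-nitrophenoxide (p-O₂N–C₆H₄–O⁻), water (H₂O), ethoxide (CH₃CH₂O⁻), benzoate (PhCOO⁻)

water (H₂O) > benzoate (PhCOO⁻) > p-nitrophenoxide (p-O₂N–C₆H₄–O⁻) > ethoxide (CH₃CH₂O⁻) > hydride (H⁻) > methyl carbanion (CH₃⁻)

Leaving-group ability tracks the stability of the departed species; conjugate-acid pKₐ is the usual yardstick (lower pKₐ → better LG).
water (H₂O): pKₐ(H₃O⁺) ≈ -1.7 — neutral; leaves from a protonated alcohol (R–OH₂⁺)
benzoate (PhCOO⁻): pKₐ(C₆H₅COOH) ≈ 4.2 — aryl carboxylate
p-nitrophenoxide (p-O₂N–C₆H₄–O⁻): pKₐ(p-nitrophenol) ≈ 7.2 — nitro group delocalises the charge; the classic chromogenic LG
ethoxide (CH₃CH₂O⁻): pKₐ(CH₃CH₂OH) ≈ 16
hydride (H⁻): pKₐ(H₂) ≈ 36 — extremely strong base; leaves only in special hydride-transfer contexts
methyl carbanion (CH₃⁻): pKₐ(CH₄) ≈ 48 — unstabilised carbanion; the worst conceivable leaving group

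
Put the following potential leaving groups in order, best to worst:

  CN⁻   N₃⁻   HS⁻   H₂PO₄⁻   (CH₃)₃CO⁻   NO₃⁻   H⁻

The more stable X⁻ (or X) is on its own — i.e. the weaker a base it is — the better a leaving group it makes.
NO₃⁻: pKₐ(HNO₃) ≈ -1.3
H₂PO₄⁻: pKₐ(H₃PO₄) ≈ 2.1
N₃⁻: pKₐ(HN₃) ≈ 4.7
HS⁻: pKₐ(H₂S) ≈ 7
CN⁻: pKₐ(HCN) ≈ 9.2
(CH₃)₃CO⁻: pKₐ(t-BuOH) ≈ 18
H⁻: pKₐ(H₂) ≈ 36

NO₃⁻ > H₂PO₄⁻ > N₃⁻ > HS⁻ > CN⁻ > (CH₃)₃CO⁻ > H⁻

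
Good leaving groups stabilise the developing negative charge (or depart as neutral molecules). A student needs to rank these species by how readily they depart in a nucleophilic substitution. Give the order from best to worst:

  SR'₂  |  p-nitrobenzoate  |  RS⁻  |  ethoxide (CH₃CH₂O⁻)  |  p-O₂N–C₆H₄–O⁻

SR'₂: pKₐ(R'₂SH⁺) ≈ -7
p-nitrobenzoate: pKₐ(p-nitrobenzoic acid) ≈ 3.4
p-O₂N–C₆H₄–O⁻: pKₐ(p-nitrophenol) ≈ 7.2 — nitro group delocalises the charge; the classic chromogenic LG
RS⁻: pKₐ(RSH (a thiol)) ≈ 10.5 — moderately basic; rarely leaves without activation
ethoxide (CH₃CH₂O⁻): pKₐ(CH₃CH₂OH) ≈ 16 — strong base; alkoxides do not leave unassisted

SR'₂ > p-nitrobenzoate > p-O₂N–C₆H₄–O⁻ > RS⁻ > ethoxide (CH₃CH₂O⁻)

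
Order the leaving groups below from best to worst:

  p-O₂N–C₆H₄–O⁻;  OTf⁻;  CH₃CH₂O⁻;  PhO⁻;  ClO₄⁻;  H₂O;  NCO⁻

OTf⁻ > ClO₄⁻ > H₂O > NCO⁻ > p-O₂N–C₆H₄–O⁻ > PhO⁻ > CH₃CH₂O⁻

The more stable X⁻ (or X) is on its own — i.e. the weaker a base it is — the better a leaving group it makes.
OTf⁻: pKₐ(CF₃SO₃H (triflic acid)) ≈ -14 — charge spread over three oxygens and a CF₃ group; the premier leaving group in synthesis
ClO₄⁻: pKₐ(HClO₄) ≈ -10 — extremely weak base; rarely used for safety reasons
H₂O: pKₐ(H₃O⁺) ≈ -1.7 — neutral; leaves from a protonated alcohol (R–OH₂⁺)
NCO⁻: pKₐ(HOCN) ≈ 3.5 — resonance between N and O
p-O₂N–C₆H₄–O⁻: pKₐ(p-nitrophenol) ≈ 7.2
PhO⁻: pKₐ(C₆H₅OH (phenol)) ≈ 10
CH₃CH₂O⁻: pKₐ(CH₃CH₂OH) ≈ 16 — strong base; alkoxides do not leave unassisted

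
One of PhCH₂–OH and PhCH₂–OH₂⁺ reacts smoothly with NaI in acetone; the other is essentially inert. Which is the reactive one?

PhCH₂–OH₂⁺

From PhCH₂–OH the departing group would be OH⁻ (pKₐ(H₂O) ≈ 15.7). Strong base; essentially never leaves without prior activation.
From PhCH₂–OH₂⁺ the leaving group is H₂O (pKₐ(H₃O⁺) ≈ -1.7). Neutral; leaves from a protonated alcohol (R–OH₂⁺).
(In practice PhCH₂–OH₂⁺ is made from PhCH₂–OH by protonation with strong acid, converting the leaving group from hydroxide to neutral water.)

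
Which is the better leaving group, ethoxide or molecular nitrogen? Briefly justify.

molecular nitrogen is the better leaving group.
N₂ is the ultimate leaving group — it departs as an exceptionally stable neutral molecule, whereas ethoxide (pKₐ(CH₃CH₂OH) ≈ 16) is far more basic.

molecular nitrogen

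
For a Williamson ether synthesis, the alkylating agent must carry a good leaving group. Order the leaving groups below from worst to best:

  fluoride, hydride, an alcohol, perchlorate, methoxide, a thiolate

hydride < methoxide < a thiolate < fluoride < an alcohol < perchlorate

perchlorate: pKₐ(HClO₄) ≈ -10
an alcohol: pKₐ(R'OH₂⁺) ≈ -2.4
fluoride: pKₐ(HF) ≈ 3.2
a thiolate: pKₐ(RSH (a thiol)) ≈ 10.5
methoxide: pKₐ(CH₃OH) ≈ 15.5
hydride: pKₐ(H₂) ≈ 36
Reversing gives the worst-to-best order requested.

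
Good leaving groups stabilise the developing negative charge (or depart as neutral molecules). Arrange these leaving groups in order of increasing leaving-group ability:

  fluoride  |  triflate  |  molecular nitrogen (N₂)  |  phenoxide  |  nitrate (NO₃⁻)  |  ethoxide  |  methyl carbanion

Leaving-group ability tracks the stability of the departed species; conjugate-acid pKₐ is the usual yardstick (lower pKₐ → better LG).
molecular nitrogen (N₂): no meaningful conjugate acid; N₂ departs as an exceptionally stable neutral molecule
triflate: pKₐ(CF₃SO₃H (triflic acid)) ≈ -14 — charge spread over three oxygens and a CF₃ group; the premier leaving group in synthesis
nitrate (NO₃⁻): pKₐ(HNO₃) ≈ -1.3 — resonance-delocalised over three oxygens
fluoride: pKₐ(HF) ≈ 3.2 — small and strongly basic; the poor halide leaving group
phenoxide: pKₐ(C₆H₅OH (phenol)) ≈ 10 — resonance into the ring helps, but still a poor LG
ethoxide: pKₐ(CH₃CH₂OH) ≈ 16 — strong base; alkoxides do not leave unassisted
methyl carbanion: pKₐ(CH₄) ≈ 48 — unstabilised carbanion; the worst conceivable leaving group
Reversing gives the worst-to-best order requested.

methyl carbanion < ethoxide < phenoxide < fluoride < nitrate (NO₃⁻) < triflate < molecular nitrogen (N₂)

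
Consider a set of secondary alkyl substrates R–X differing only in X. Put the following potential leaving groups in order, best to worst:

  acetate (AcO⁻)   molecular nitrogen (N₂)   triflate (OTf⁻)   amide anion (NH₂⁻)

molecular nitrogen (N₂) > triflate (OTf⁻) > acetate (AcO⁻) > amide anion (NH₂⁻)

molecular nitrogen (N₂): no meaningful conjugate acid; N₂ departs as an exceptionally stable neutral molecule
triflate (OTf⁻): pKₐ(CF₃SO₃H (triflic acid)) ≈ -14
acetate (AcO⁻): pKₐ(CH₃COOH) ≈ 4.8
amide anion (NH₂⁻): pKₐ(NH₃) ≈ 38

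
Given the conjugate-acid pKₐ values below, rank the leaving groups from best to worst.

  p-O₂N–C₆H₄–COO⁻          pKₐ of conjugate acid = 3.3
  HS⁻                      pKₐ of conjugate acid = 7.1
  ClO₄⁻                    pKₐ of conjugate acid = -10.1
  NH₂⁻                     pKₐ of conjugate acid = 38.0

ClO₄⁻ > p-O₂N–C₆H₄–COO⁻ > HS⁻ > NH₂⁻

Lower conjugate-acid pKₐ ⇒ weaker base ⇒ better leaving group.
Sorting by the given values: ClO₄⁻ (-10.1), p-O₂N–C₆H₄–COO⁻ (3.3), HS⁻ (7.1), NH₂⁻ (38.0).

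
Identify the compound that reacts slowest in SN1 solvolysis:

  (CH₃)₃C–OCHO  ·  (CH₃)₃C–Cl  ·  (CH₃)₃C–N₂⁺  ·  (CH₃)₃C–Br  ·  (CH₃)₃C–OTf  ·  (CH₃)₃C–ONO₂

(CH₃)₃C–OCHO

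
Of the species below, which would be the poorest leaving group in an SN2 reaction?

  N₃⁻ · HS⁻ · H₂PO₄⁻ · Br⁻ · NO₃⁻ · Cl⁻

Leaving-group ability tracks the stability of the departed species; conjugate-acid pKₐ is the usual yardstick (lower pKₐ → better LG).
Br⁻: pKₐ(HBr) ≈ -9
Cl⁻: pKₐ(HCl) ≈ -7
NO₃⁻: pKₐ(HNO₃) ≈ -1.3
H₂PO₄⁻: pKₐ(H₃PO₄) ≈ 2.1
N₃⁻: pKₐ(HN₃) ≈ 4.7
HS⁻: pKₐ(H₂S) ≈ 7

HS⁻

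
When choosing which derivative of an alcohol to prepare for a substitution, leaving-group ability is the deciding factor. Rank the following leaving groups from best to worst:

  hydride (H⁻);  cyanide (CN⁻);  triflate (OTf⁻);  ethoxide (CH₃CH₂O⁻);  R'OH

triflate (OTf⁻) > R'OH > cyanide (CN⁻) > ethoxide (CH₃CH₂O⁻) > hydride (H⁻)

triflate (OTf⁻): pKₐ(CF₃SO₃H (triflic acid)) ≈ -14 — charge spread over three oxygens and a CF₃ group; the premier leaving group in synthesis
R'OH: pKₐ(R'OH₂⁺) ≈ -2.4
cyanide (CN⁻): pKₐ(HCN) ≈ 9.2 — sp carbon stabilises the charge somewhat, but still a poor LG
ethoxide (CH₃CH₂O⁻): pKₐ(CH₃CH₂OH) ≈ 16
hydride (H⁻): pKₐ(H₂) ≈ 36 — extremely strong base; leaves only in special hydride-transfer contexts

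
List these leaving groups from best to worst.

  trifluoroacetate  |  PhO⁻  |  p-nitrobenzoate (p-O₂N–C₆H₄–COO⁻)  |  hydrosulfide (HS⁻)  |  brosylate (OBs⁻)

brosylate (OBs⁻) > trifluoroacetate > p-nitrobenzoate (p-O₂N–C₆H₄–COO⁻) > hydrosulfide (HS⁻) > PhO⁻

brosylate (OBs⁻): pKₐ(p-BrC₆H₄SO₃H) ≈ -2.8 — arenesulfonate with a p-bromo substituent
trifluoroacetate: pKₐ(CF₃COOH) ≈ 0.2 — strongly electron-withdrawing CF₃ stabilises the carboxylate
p-nitrobenzoate (p-O₂N–C₆H₄–COO⁻): pKₐ(p-nitrobenzoic acid) ≈ 3.4 — electron-withdrawing nitro group stabilises the carboxylate
hydrosulfide (HS⁻): pKₐ(H₂S) ≈ 7 — larger and more polarisable than the oxygen analogue
PhO⁻: pKₐ(C₆H₅OH (phenol)) ≈ 10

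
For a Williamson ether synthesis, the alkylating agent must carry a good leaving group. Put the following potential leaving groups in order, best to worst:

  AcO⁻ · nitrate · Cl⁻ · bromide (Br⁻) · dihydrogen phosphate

Rank by basicity of the departing species: weakest base leaves most easily.
bromide (Br⁻): pKₐ(HBr) ≈ -9
Cl⁻: pKₐ(HCl) ≈ -7
nitrate: pKₐ(HNO₃) ≈ -1.3
dihydrogen phosphate: pKₐ(H₃PO₄) ≈ 2.1
AcO⁻: pKₐ(CH₃COOH) ≈ 4.8

bromide (Br⁻) > Cl⁻ > nitrate > dihydrogen phosphate > AcO⁻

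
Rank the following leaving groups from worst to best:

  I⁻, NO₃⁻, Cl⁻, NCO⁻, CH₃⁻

CH₃⁻ < NCO⁻ < NO₃⁻ < Cl⁻ < I⁻

I⁻: pKₐ(HI) ≈ -10 — large, highly polarisable; very weak base
Cl⁻: pKₐ(HCl) ≈ -7
NO₃⁻: pKₐ(HNO₃) ≈ -1.3 — resonance-delocalised over three oxygens
NCO⁻: pKₐ(HOCN) ≈ 3.5 — resonance between N and O
CH₃⁻: pKₐ(CH₄) ≈ 48
Reversing gives the worst-to-best order requested.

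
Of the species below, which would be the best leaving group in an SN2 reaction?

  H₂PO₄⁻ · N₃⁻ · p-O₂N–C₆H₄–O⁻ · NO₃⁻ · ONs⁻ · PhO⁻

A good leaving group is a weak base: the lower the pKₐ of its conjugate acid, the more readily it departs.
ONs⁻: pKₐ(p-O₂NC₆H₄SO₃H) ≈ -3.5
NO₃⁻: pKₐ(HNO₃) ≈ -1.3
H₂PO₄⁻: pKₐ(H₃PO₄) ≈ 2.1
N₃⁻: pKₐ(HN₃) ≈ 4.7
p-O₂N–C₆H₄–O⁻: pKₐ(p-nitrophenol) ≈ 7.2
PhO⁻: pKₐ(C₆H₅OH (phenol)) ≈ 10

ONs⁻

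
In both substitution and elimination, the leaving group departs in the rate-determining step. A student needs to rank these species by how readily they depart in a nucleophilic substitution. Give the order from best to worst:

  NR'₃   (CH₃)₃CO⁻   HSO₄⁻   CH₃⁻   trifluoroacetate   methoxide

HSO₄⁻ > trifluoroacetate > NR'₃ > methoxide > (CH₃)₃CO⁻ > CH₃⁻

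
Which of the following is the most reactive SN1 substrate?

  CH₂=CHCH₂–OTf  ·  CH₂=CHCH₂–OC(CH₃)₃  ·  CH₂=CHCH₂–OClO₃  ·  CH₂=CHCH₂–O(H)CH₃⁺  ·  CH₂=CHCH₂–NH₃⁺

The skeletons are identical, so relative rate is governed entirely by leaving-group ability.
Rank by basicity of the departing species: weakest base leaves most easily.
CH₂=CHCH₂–OTf loses OTf⁻: pKₐ(CF₃SO₃H (triflic acid)) ≈ -14
CH₂=CHCH₂–OClO₃ loses ClO₄⁻: pKₐ(HClO₄) ≈ -10
CH₂=CHCH₂–O(H)CH₃⁺ loses R'OH: pKₐ(R'OH₂⁺) ≈ -2.4
CH₂=CHCH₂–NH₃⁺ loses NH₃: pKₐ(NH₄⁺) ≈ 9.2
CH₂=CHCH₂–OC(CH₃)₃ loses (CH₃)₃CO⁻: pKₐ(t-BuOH) ≈ 18

CH₂=CHCH₂–OTf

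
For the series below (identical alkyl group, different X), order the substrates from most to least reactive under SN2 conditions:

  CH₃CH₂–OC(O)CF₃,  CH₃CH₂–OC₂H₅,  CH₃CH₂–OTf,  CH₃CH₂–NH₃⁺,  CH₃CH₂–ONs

Identical carbon frameworks mean the comparison reduces to leaving-group quality.
A good leaving group is a weak base: the lower the pKₐ of its conjugate acid, the more readily it departs.
CH₃CH₂–OTf loses OTf⁻: pKₐ(CF₃SO₃H (triflic acid)) ≈ -14
CH₃CH₂–ONs loses ONs⁻: pKₐ(p-O₂NC₆H₄SO₃H) ≈ -3.5
CH₃CH₂–OC(O)CF₃ loses CF₃COO⁻: pKₐ(CF₃COOH) ≈ 0.2
CH₃CH₂–NH₃⁺ loses NH₃: pKₐ(NH₄⁺) ≈ 9.2
CH₃CH₂–OC₂H₅ loses CH₃CH₂O⁻: pKₐ(CH₃CH₂OH) ≈ 16

CH₃CH₂–OTf > CH₃CH₂–ONs > CH₃CH₂–OC(O)CF₃ > CH₃CH₂–NH₃⁺ > CH₃CH₂–OC₂H₅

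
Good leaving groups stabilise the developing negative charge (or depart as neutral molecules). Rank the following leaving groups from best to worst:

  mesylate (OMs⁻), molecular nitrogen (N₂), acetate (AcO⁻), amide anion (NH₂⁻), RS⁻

molecular nitrogen (N₂) > mesylate (OMs⁻) > acetate (AcO⁻) > RS⁻ > amide anion (NH₂⁻)

Rank by basicity of the departing species: weakest base leaves most easily.
molecular nitrogen (N₂): no meaningful conjugate acid; N₂ departs as an exceptionally stable neutral molecule
mesylate (OMs⁻): pKₐ(CH₃SO₃H (MsOH)) ≈ -1.9
acetate (AcO⁻): pKₐ(CH₃COOH) ≈ 4.8 — resonance-stabilised but still a weak base
RS⁻: pKₐ(RSH (a thiol)) ≈ 10.5 — moderately basic; rarely leaves without activation
amide anion (NH₂⁻): pKₐ(NH₃) ≈ 38 — extremely strong base; never a leaving group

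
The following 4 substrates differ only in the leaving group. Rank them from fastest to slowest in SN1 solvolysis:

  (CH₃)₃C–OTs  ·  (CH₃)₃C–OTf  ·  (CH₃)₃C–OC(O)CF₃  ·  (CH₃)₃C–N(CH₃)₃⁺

(CH₃)₃C–OTf > (CH₃)₃C–OTs > (CH₃)₃C–OC(O)CF₃ > (CH₃)₃C–N(CH₃)₃⁺

With the same alkyl group throughout, only the leaving group differentiates the rates.
A good leaving group is a weak base: the lower the pKₐ of its conjugate acid, the more readily it departs.
(CH₃)₃C–OTf loses OTf⁻: pKₐ(CF₃SO₃H (triflic acid)) ≈ -14
(CH₃)₃C–OTs loses OTs⁻: pKₐ(p-CH₃C₆H₄SO₃H (TsOH)) ≈ -2.8
(CH₃)₃C–OC(O)CF₃ loses CF₃COO⁻: pKₐ(CF₃COOH) ≈ 0.2
(CH₃)₃C–N(CH₃)₃⁺ loses NR'₃: pKₐ(R'₃NH⁺) ≈ 10.7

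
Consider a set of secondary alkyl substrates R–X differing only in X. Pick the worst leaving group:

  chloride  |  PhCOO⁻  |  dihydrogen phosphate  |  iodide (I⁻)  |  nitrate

PhCOO⁻

iodide (I⁻): pKₐ(HI) ≈ -10
chloride: pKₐ(HCl) ≈ -7
nitrate: pKₐ(HNO₃) ≈ -1.3
dihydrogen phosphate: pKₐ(H₃PO₄) ≈ 2.1
PhCOO⁻: pKₐ(C₆H₅COOH) ≈ 4.2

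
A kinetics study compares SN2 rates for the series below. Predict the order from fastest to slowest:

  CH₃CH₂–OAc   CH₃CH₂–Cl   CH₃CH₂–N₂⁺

CH₃CH₂–N₂⁺ > CH₃CH₂–Cl > CH₃CH₂–OAc

Identical carbon frameworks mean the comparison reduces to leaving-group quality.
Rank by basicity of the departing species: weakest base leaves most easily.
CH₃CH₂–N₂⁺ loses N₂: no meaningful conjugate acid; N₂ departs as an exceptionally stable neutral molecule
CH₃CH₂–Cl loses Cl⁻: pKₐ(HCl) ≈ -7
CH₃CH₂–OAc loses AcO⁻: pKₐ(CH₃COOH) ≈ 4.8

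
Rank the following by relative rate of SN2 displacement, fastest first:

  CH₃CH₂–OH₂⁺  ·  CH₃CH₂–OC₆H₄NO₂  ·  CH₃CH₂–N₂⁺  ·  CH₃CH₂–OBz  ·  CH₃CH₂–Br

With the same alkyl group throughout, only the leaving group differentiates the rates.
Leaving-group ability tracks the stability of the departed species; conjugate-acid pKₐ is the usual yardstick (lower pKₐ → better LG).
CH₃CH₂–N₂⁺ loses N₂: no meaningful conjugate acid; N₂ departs as an exceptionally stable neutral molecule
CH₃CH₂–Br loses Br⁻: pKₐ(HBr) ≈ -9
CH₃CH₂–OH₂⁺ loses H₂O: pKₐ(H₃O⁺) ≈ -1.7
CH₃CH₂–OBz loses PhCOO⁻: pKₐ(C₆H₅COOH) ≈ 4.2
CH₃CH₂–OC₆H₄NO₂ loses p-O₂N–C₆H₄–O⁻: pKₐ(p-nitrophenol) ≈ 7.2

CH₃CH₂–N₂⁺ > CH₃CH₂–Br > CH₃CH₂–OH₂⁺ > CH₃CH₂–OBz > CH₃CH₂–OC₆H₄NO₂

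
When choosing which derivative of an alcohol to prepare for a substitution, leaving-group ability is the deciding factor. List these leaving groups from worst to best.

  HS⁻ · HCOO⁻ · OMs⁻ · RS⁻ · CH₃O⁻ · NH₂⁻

OMs⁻: pKₐ(CH₃SO₃H (MsOH)) ≈ -1.9 — resonance-delocalised alkanesulfonate
HCOO⁻: pKₐ(HCOOH) ≈ 3.8
HS⁻: pKₐ(H₂S) ≈ 7 — larger and more polarisable than the oxygen analogue
RS⁻: pKₐ(RSH (a thiol)) ≈ 10.5 — moderately basic; rarely leaves without activation
CH₃O⁻: pKₐ(CH₃OH) ≈ 15.5
NH₂⁻: pKₐ(NH₃) ≈ 38 — extremely strong base; never a leaving group
The question asks for worst first, so the sequence is read in increasing leaving-group ability.

NH₂⁻ < CH₃O⁻ < RS⁻ < HS⁻ < HCOO⁻ < OMs⁻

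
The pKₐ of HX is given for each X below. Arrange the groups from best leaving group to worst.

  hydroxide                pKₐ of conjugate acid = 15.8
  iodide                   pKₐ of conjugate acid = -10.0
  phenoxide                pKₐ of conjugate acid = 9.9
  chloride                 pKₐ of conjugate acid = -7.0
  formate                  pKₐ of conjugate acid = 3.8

Lower conjugate-acid pKₐ ⇒ weaker base ⇒ better leaving group.
Sorting by the given values: iodide (-10.0), chloride (-7.0), formate (3.8), phenoxide (9.9), hydroxide (15.8).

iodide > chloride > formate > phenoxide > hydroxide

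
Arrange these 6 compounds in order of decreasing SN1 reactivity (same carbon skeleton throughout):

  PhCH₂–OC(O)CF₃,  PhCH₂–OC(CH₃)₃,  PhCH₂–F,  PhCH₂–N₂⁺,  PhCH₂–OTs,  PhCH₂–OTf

PhCH₂–N₂⁺ > PhCH₂–OTf > PhCH₂–OTs > PhCH₂–OC(O)CF₃ > PhCH₂–F > PhCH₂–OC(CH₃)₃

Identical carbon frameworks mean the comparison reduces to leaving-group quality.
Leaving-group ability tracks the stability of the departed species; conjugate-acid pKₐ is the usual yardstick (lower pKₐ → better LG).
PhCH₂–N₂⁺ loses N₂: no meaningful conjugate acid; N₂ departs as an exceptionally stable neutral molecule
PhCH₂–OTf loses OTf⁻: pKₐ(CF₃SO₃H (triflic acid)) ≈ -14
PhCH₂–OTs loses OTs⁻: pKₐ(p-CH₃C₆H₄SO₃H (TsOH)) ≈ -2.8
PhCH₂–OC(O)CF₃ loses CF₃COO⁻: pKₐ(CF₃COOH) ≈ 0.2
PhCH₂–F loses F⁻: pKₐ(HF) ≈ 3.2
PhCH₂–OC(CH₃)₃ loses (CH₃)₃CO⁻: pKₐ(t-BuOH) ≈ 18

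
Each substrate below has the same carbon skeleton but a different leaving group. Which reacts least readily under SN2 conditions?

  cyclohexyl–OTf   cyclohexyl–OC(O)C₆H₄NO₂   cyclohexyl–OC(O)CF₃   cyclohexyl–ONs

Same R in every case — rank the leaving groups.
A good leaving group is a weak base: the lower the pKₐ of its conjugate acid, the more readily it departs.
cyclohexyl–OTf loses OTf⁻: pKₐ(CF₃SO₃H (triflic acid)) ≈ -14
cyclohexyl–ONs loses ONs⁻: pKₐ(p-O₂NC₆H₄SO₃H) ≈ -3.5
cyclohexyl–OC(O)CF₃ loses CF₃COO⁻: pKₐ(CF₃COOH) ≈ 0.2
cyclohexyl–OC(O)C₆H₄NO₂ loses p-O₂N–C₆H₄–COO⁻: pKₐ(p-nitrobenzoic acid) ≈ 3.4

cyclohexyl–OC(O)C₆H₄NO₂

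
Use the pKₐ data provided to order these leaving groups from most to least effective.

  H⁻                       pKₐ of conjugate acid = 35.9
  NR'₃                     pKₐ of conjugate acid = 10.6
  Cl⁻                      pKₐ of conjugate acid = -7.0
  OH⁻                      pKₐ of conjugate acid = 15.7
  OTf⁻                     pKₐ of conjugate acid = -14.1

OTf⁻ > Cl⁻ > NR'₃ > OH⁻ > H⁻

Lower conjugate-acid pKₐ ⇒ weaker base ⇒ better leaving group.
Sorting by the given values: OTf⁻ (-14.1), Cl⁻ (-7.0), NR'₃ (10.6), OH⁻ (15.7), H⁻ (35.9).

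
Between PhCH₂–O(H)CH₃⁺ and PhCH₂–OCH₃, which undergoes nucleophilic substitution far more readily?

PhCH₂–O(H)CH₃⁺

From PhCH₂–OCH₃ the departing group would be CH₃O⁻ (pKₐ(CH₃OH) ≈ 15.5). Strong base; alkoxides do not leave unassisted.
From PhCH₂–O(H)CH₃⁺ the leaving group is R'OH (pKₐ(R'OH₂⁺) ≈ -2.4). Neutral; leaves from a protonated ether (an oxonium ion, R–O(H)R'⁺).
(In practice PhCH₂–O(H)CH₃⁺ is made from PhCH₂–OCH₃ by protonation with concentrated HI, allowing neutral methanol, rather than methoxide, to depart.)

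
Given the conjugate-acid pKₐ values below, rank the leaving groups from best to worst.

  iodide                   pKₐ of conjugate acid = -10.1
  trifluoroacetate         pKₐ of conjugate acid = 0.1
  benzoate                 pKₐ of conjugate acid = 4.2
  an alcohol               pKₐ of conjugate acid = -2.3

iodide > an alcohol > trifluoroacetate > benzoate

Lower conjugate-acid pKₐ ⇒ weaker base ⇒ better leaving group.
Sorting by the given values: iodide (-10.1), an alcohol (-2.3), trifluoroacetate (0.1), benzoate (4.2).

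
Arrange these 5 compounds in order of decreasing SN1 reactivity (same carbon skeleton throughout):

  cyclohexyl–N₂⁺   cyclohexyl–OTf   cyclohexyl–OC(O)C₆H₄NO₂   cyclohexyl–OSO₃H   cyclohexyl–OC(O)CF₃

Same R in every case — rank the leaving groups.
Leaving-group ability tracks the stability of the departed species; conjugate-acid pKₐ is the usual yardstick (lower pKₐ → better LG).
cyclohexyl–N₂⁺ loses N₂: no meaningful conjugate acid; N₂ departs as an exceptionally stable neutral molecule
cyclohexyl–OTf loses OTf⁻: pKₐ(CF₃SO₃H (triflic acid)) ≈ -14
cyclohexyl–OSO₃H loses HSO₄⁻: pKₐ(H₂SO₄) ≈ -3
cyclohexyl–OC(O)CF₃ loses CF₃COO⁻: pKₐ(CF₃COOH) ≈ 0.2
cyclohexyl–OC(O)C₆H₄NO₂ loses p-O₂N–C₆H₄–COO⁻: pKₐ(p-nitrobenzoic acid) ≈ 3.4

cyclohexyl–N₂⁺ > cyclohexyl–OTf > cyclohexyl–OSO₃H > cyclohexyl–OC(O)CF₃ > cyclohexyl–OC(O)C₆H₄NO₂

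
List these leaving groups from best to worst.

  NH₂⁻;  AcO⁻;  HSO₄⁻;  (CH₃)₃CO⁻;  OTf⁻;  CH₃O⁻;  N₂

The more stable X⁻ (or X) is on its own — i.e. the weaker a base it is — the better a leaving group it makes.
N₂: no meaningful conjugate acid; N₂ departs as an exceptionally stable neutral molecule
OTf⁻: pKₐ(CF₃SO₃H (triflic acid)) ≈ -14
HSO₄⁻: pKₐ(H₂SO₄) ≈ -3
AcO⁻: pKₐ(CH₃COOH) ≈ 4.8
CH₃O⁻: pKₐ(CH₃OH) ≈ 15.5
(CH₃)₃CO⁻: pKₐ(t-BuOH) ≈ 18
NH₂⁻: pKₐ(NH₃) ≈ 38

N₂ > OTf⁻ > HSO₄⁻ > AcO⁻ > CH₃O⁻ > (CH₃)₃CO⁻ > NH₂⁻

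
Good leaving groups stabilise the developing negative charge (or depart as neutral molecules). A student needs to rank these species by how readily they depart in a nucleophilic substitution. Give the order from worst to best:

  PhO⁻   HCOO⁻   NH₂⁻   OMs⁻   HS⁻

NH₂⁻ < PhO⁻ < HS⁻ < HCOO⁻ < OMs⁻

The more stable X⁻ (or X) is on its own — i.e. the weaker a base it is — the better a leaving group it makes.
OMs⁻: pKₐ(CH₃SO₃H (MsOH)) ≈ -1.9 — resonance-delocalised alkanesulfonate
HCOO⁻: pKₐ(HCOOH) ≈ 3.8
HS⁻: pKₐ(H₂S) ≈ 7
PhO⁻: pKₐ(C₆H₅OH (phenol)) ≈ 10
NH₂⁻: pKₐ(NH₃) ≈ 38
Listed from poorest to best leaving group as asked.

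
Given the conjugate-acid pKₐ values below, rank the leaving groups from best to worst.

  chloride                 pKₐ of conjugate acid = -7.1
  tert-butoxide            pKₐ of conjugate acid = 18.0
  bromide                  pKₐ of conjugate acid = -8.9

Lower conjugate-acid pKₐ ⇒ weaker base ⇒ better leaving group.
Sorting by the given values: bromide (-8.9), chloride (-7.1), tert-butoxide (18.0).

bromide > chloride > tert-butoxide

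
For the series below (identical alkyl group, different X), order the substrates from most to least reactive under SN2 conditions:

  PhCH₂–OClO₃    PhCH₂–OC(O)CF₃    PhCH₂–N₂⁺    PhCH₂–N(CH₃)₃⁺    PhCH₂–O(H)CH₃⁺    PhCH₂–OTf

PhCH₂–N₂⁺ > PhCH₂–OTf > PhCH₂–OClO₃ > PhCH₂–O(H)CH₃⁺ > PhCH₂–OC(O)CF₃ > PhCH₂–N(CH₃)₃⁺

Identical carbon frameworks mean the comparison reduces to leaving-group quality.
A good leaving group is a weak base: the lower the pKₐ of its conjugate acid, the more readily it departs.
PhCH₂–N₂⁺ loses N₂: no meaningful conjugate acid; N₂ departs as an exceptionally stable neutral molecule
PhCH₂–OTf loses OTf⁻: pKₐ(CF₃SO₃H (triflic acid)) ≈ -14
PhCH₂–OClO₃ loses ClO₄⁻: pKₐ(HClO₄) ≈ -10
PhCH₂–O(H)CH₃⁺ loses R'OH: pKₐ(R'OH₂⁺) ≈ -2.4
PhCH₂–OC(O)CF₃ loses CF₃COO⁻: pKₐ(CF₃COOH) ≈ 0.2
PhCH₂–N(CH₃)₃⁺ loses NR'₃: pKₐ(R'₃NH⁺) ≈ 10.7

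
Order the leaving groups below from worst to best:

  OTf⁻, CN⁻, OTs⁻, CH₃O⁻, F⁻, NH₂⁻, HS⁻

NH₂⁻ < CH₃O⁻ < CN⁻ < HS⁻ < F⁻ < OTs⁻ < OTf⁻

OTf⁻: pKₐ(CF₃SO₃H (triflic acid)) ≈ -14 — charge spread over three oxygens and a CF₃ group; the premier leaving group in synthesis
OTs⁻: pKₐ(p-CH₃C₆H₄SO₃H (TsOH)) ≈ -2.8
F⁻: pKₐ(HF) ≈ 3.2
HS⁻: pKₐ(H₂S) ≈ 7 — larger and more polarisable than the oxygen analogue
CN⁻: pKₐ(HCN) ≈ 9.2 — sp carbon stabilises the charge somewhat, but still a poor LG
CH₃O⁻: pKₐ(CH₃OH) ≈ 15.5 — strong base; alkoxides do not leave unassisted
NH₂⁻: pKₐ(NH₃) ≈ 38 — extremely strong base; never a leaving group
Reversing gives the worst-to-best order requested.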